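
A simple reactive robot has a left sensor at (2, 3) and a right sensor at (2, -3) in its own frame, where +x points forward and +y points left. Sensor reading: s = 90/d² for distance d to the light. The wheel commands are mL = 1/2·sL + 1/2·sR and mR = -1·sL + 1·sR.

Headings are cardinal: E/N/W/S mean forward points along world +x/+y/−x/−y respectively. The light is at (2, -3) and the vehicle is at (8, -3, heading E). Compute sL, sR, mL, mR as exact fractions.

left sensor world pos  = (10, 0); dL² = 73
right sensor world pos = (10, -6); dR² = 73
sL = 90/73 = 90/73
sR = 90/73 = 90/73
mL = 1/2·sL + 1/2·sR = 90/73
mR = -1·sL + 1·sR = 0

90/73 90/73 90/73 0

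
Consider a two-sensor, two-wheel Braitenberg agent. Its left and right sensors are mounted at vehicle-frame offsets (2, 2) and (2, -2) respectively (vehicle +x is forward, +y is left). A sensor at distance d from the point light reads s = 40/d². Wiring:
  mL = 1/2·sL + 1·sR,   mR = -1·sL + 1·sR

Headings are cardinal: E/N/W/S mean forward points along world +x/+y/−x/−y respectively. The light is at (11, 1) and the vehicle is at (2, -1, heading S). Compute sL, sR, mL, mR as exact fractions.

8/13 40/137 1068/1781 -576/1781

left sensor world pos  = (4, -3); dL² = 65
right sensor world pos = (0, -3); dR² = 137
sL = 40/65 = 8/13
sR = 40/137 = 40/137
mL = 1/2·sL + 1·sR = 1068/1781
mR = -1·sL + 1·sR = -576/1781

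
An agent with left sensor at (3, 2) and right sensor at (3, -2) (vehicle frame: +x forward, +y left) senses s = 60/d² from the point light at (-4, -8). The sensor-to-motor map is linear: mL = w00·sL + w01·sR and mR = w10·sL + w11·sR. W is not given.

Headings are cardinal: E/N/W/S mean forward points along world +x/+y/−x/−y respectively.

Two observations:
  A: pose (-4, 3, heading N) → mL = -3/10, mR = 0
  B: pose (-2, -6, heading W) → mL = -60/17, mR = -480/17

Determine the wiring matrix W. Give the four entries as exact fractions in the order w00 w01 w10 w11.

0 -1 -1/2 1/2

obs A: pose=(-4,3,N) → sL=3/10, sR=3/10, mL=-3/10, mR=0
obs B: pose=(-2,-6,W) → sL=60, sR=60/17, mL=-60/17, mR=-480/17
sensor matrix S = [[3/10, 3/10], [60, 60/17]]; det S = -288/17
solve [mL_A; mL_B] = S·[w00; w01] and [mR_A; mR_B] = S·[w10; w11]:
  w00 = 0, w01 = -1, w10 = -1/2, w11 = 1/2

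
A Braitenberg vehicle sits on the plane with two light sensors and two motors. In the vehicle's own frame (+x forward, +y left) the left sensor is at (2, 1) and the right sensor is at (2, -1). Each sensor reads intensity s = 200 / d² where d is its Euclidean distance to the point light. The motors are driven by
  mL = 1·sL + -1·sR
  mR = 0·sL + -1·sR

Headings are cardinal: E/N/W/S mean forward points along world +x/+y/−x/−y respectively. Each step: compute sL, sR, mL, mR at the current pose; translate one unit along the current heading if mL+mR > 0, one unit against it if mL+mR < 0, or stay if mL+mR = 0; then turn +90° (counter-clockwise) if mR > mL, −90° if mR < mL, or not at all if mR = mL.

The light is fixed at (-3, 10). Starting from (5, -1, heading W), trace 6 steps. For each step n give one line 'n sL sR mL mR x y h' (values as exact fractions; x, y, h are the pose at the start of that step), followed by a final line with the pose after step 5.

n=0: pose=(5,-1,W); sL=10/9, sR=25/17; mL=-55/153, mR=-25/17; mL+mR=-280/153 → advance -1; mR−mL=-10/9 → turn -1·90°
n=1: pose=(6,-1,N); sL=40/29, sR=200/181; mL=1440/5249, mR=-200/181; mL+mR=-4360/5249 → advance -1; mR−mL=-40/29 → turn -1·90°
n=2: pose=(6,-2,E); sL=100/121, sR=20/29; mL=480/3509, mR=-20/29; mL+mR=-1940/3509 → advance -1; mR−mL=-100/121 → turn -1·90°
n=3: pose=(5,-2,S); sL=200/277, sR=40/49; mL=-1280/13573, mR=-40/49; mL+mR=-12360/13573 → advance -1; mR−mL=-200/277 → turn -1·90°
n=4: pose=(5,-1,W); sL=10/9, sR=25/17; mL=-55/153, mR=-25/17; mL+mR=-280/153 → advance -1; mR−mL=-10/9 → turn -1·90°
n=5: pose=(6,-1,N); sL=40/29, sR=200/181; mL=1440/5249, mR=-200/181; mL+mR=-4360/5249 → advance -1; mR−mL=-40/29 → turn -1·90°

0 10/9 25/17 -55/153 -25/17 5 -1 W
1 40/29 200/181 1440/5249 -200/181 6 -1 N
2 100/121 20/29 480/3509 -20/29 6 -2 E
3 200/277 40/49 -1280/13573 -40/49 5 -2 S
4 10/9 25/17 -55/153 -25/17 5 -1 W
5 40/29 200/181 1440/5249 -200/181 6 -1 N
final 6 -2 E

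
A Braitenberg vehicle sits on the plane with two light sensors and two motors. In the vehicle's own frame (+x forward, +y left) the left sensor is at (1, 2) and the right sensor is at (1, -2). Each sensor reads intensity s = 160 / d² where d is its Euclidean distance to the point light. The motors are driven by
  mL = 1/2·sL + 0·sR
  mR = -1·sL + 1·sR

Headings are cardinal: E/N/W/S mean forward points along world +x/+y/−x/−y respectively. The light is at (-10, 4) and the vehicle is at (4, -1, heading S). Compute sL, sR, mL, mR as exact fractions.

left sensor world pos  = (6, -2); dL² = 292
right sensor world pos = (2, -2); dR² = 180
sL = 160/292 = 40/73
sR = 160/180 = 8/9
mL = 1/2·sL + 0·sR = 20/73
mR = -1·sL + 1·sR = 224/657

40/73 8/9 20/73 224/657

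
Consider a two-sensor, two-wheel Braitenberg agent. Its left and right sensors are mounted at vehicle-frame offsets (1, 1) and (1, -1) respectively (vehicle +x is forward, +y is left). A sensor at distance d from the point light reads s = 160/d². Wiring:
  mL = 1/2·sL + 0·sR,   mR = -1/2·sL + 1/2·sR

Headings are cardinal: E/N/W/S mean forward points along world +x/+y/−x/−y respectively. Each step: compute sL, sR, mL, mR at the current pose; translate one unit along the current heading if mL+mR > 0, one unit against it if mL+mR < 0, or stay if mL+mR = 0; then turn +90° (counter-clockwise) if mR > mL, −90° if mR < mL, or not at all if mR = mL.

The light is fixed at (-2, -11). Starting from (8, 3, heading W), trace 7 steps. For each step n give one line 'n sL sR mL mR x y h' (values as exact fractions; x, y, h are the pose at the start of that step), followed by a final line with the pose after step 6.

n=0: pose=(8,3,W); sL=16/25, sR=80/153; mL=8/25, mR=-224/3825; mL+mR=40/153 → advance +1; mR−mL=-1448/3825 → turn -1·90°
n=1: pose=(7,3,N); sL=160/289, sR=32/65; mL=80/289, mR=-576/18785; mL+mR=16/65 → advance +1; mR−mL=-5776/18785 → turn -1·90°
n=2: pose=(7,4,E); sL=40/89, sR=20/37; mL=20/89, mR=150/3293; mL+mR=10/37 → advance +1; mR−mL=-590/3293 → turn -1·90°
n=3: pose=(8,4,S); sL=160/317, sR=160/277; mL=80/317, mR=3200/87809; mL+mR=80/277 → advance +1; mR−mL=-18960/87809 → turn -1·90°
n=4: pose=(8,3,W); sL=16/25, sR=80/153; mL=8/25, mR=-224/3825; mL+mR=40/153 → advance +1; mR−mL=-1448/3825 → turn -1·90°
n=5: pose=(7,3,N); sL=160/289, sR=32/65; mL=80/289, mR=-576/18785; mL+mR=16/65 → advance +1; mR−mL=-5776/18785 → turn -1·90°
n=6: pose=(7,4,E); sL=40/89, sR=20/37; mL=20/89, mR=150/3293; mL+mR=10/37 → advance +1; mR−mL=-590/3293 → turn -1·90°

0 16/25 80/153 8/25 -224/3825 8 3 W
1 160/289 32/65 80/289 -576/18785 7 3 N
2 40/89 20/37 20/89 150/3293 7 4 E
3 160/317 160/277 80/317 3200/87809 8 4 S
4 16/25 80/153 8/25 -224/3825 8 3 W
5 160/289 32/65 80/289 -576/18785 7 3 N
6 40/89 20/37 20/89 150/3293 7 4 E
final 8 4 S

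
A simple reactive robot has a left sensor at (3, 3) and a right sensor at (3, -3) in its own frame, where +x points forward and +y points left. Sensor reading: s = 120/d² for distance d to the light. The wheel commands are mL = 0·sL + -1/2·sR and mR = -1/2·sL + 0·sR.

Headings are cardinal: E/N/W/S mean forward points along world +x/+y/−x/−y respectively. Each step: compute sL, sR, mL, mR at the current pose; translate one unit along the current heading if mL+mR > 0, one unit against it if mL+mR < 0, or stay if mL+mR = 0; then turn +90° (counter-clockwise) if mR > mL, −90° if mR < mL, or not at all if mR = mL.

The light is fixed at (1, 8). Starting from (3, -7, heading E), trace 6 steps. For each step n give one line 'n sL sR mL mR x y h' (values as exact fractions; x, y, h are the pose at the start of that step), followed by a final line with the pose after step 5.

0 120/169 120/349 -60/349 -60/169 3 -7 E
1 6/17 15/41 -15/82 -3/17 2 -7 S
2 120/137 24/61 -12/61 -60/137 2 -6 E
3 60/149 60/149 -30/149 -30/149 1 -6 S
4 24/53 24/53 -12/53 -12/53 1 -5 S
5 20/39 20/39 -10/39 -10/39 1 -4 S
final 1 -3 S

n=0: pose=(3,-7,E); sL=120/169, sR=120/349; mL=-60/349, mR=-60/169; mL+mR=-31080/58981 → advance -1; mR−mL=-10800/58981 → turn -1·90°
n=1: pose=(2,-7,S); sL=6/17, sR=15/41; mL=-15/82, mR=-3/17; mL+mR=-501/1394 → advance -1; mR−mL=9/1394 → turn +1·90°
n=2: pose=(2,-6,E); sL=120/137, sR=24/61; mL=-12/61, mR=-60/137; mL+mR=-5304/8357 → advance -1; mR−mL=-2016/8357 → turn -1·90°
n=3: pose=(1,-6,S); sL=60/149, sR=60/149; mL=-30/149, mR=-30/149; mL+mR=-60/149 → advance -1; mR−mL=0 → turn +0·90°
n=4: pose=(1,-5,S); sL=24/53, sR=24/53; mL=-12/53, mR=-12/53; mL+mR=-24/53 → advance -1; mR−mL=0 → turn +0·90°
n=5: pose=(1,-4,S); sL=20/39, sR=20/39; mL=-10/39, mR=-10/39; mL+mR=-20/39 → advance -1; mR−mL=0 → turn +0·90°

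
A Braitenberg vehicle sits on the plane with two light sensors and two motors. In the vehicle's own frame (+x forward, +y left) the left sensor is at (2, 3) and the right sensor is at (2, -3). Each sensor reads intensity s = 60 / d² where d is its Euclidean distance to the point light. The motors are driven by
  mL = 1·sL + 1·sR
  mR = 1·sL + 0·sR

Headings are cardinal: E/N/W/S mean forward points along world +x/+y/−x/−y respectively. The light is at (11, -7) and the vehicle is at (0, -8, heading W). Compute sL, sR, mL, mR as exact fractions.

left sensor world pos  = (-2, -11); dL² = 185
right sensor world pos = (-2, -5); dR² = 173
sL = 60/185 = 12/37
sR = 60/173 = 60/173
mL = 1·sL + 1·sR = 4296/6401
mR = 1·sL + 0·sR = 12/37

12/37 60/173 4296/6401 12/37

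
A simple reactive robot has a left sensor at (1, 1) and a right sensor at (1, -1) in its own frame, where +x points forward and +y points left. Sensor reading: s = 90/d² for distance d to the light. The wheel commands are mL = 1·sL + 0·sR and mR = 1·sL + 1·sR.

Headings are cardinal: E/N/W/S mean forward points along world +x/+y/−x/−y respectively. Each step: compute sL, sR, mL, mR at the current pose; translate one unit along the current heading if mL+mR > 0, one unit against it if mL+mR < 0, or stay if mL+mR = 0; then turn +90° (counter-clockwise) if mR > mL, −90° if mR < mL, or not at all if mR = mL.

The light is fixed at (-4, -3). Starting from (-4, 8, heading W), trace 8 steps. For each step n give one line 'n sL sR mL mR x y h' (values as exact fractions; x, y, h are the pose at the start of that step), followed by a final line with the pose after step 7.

n=0: pose=(-4,8,W); sL=90/101, sR=18/29; mL=90/101, mR=4428/2929; mL+mR=7038/2929 → advance +1; mR−mL=18/29 → turn +1·90°
n=1: pose=(-5,8,S); sL=9/10, sR=45/52; mL=9/10, mR=459/260; mL+mR=693/260 → advance +1; mR−mL=45/52 → turn +1·90°
n=2: pose=(-5,7,E); sL=90/121, sR=10/9; mL=90/121, mR=2020/1089; mL+mR=2830/1089 → advance +1; mR−mL=10/9 → turn +1·90°
n=3: pose=(-4,7,N); sL=45/61, sR=45/61; mL=45/61, mR=90/61; mL+mR=135/61 → advance +1; mR−mL=45/61 → turn +1·90°
n=4: pose=(-4,8,W); sL=90/101, sR=18/29; mL=90/101, mR=4428/2929; mL+mR=7038/2929 → advance +1; mR−mL=18/29 → turn +1·90°
n=5: pose=(-5,8,S); sL=9/10, sR=45/52; mL=9/10, mR=459/260; mL+mR=693/260 → advance +1; mR−mL=45/52 → turn +1·90°
n=6: pose=(-5,7,E); sL=90/121, sR=10/9; mL=90/121, mR=2020/1089; mL+mR=2830/1089 → advance +1; mR−mL=10/9 → turn +1·90°
n=7: pose=(-4,7,N); sL=45/61, sR=45/61; mL=45/61, mR=90/61; mL+mR=135/61 → advance +1; mR−mL=45/61 → turn +1·90°

0 90/101 18/29 90/101 4428/2929 -4 8 W
1 9/10 45/52 9/10 459/260 -5 8 S
2 90/121 10/9 90/121 2020/1089 -5 7 E
3 45/61 45/61 45/61 90/61 -4 7 N
4 90/101 18/29 90/101 4428/2929 -4 8 W
5 9/10 45/52 9/10 459/260 -5 8 S
6 90/121 10/9 90/121 2020/1089 -5 7 E
7 45/61 45/61 45/61 90/61 -4 7 N
final -4 8 W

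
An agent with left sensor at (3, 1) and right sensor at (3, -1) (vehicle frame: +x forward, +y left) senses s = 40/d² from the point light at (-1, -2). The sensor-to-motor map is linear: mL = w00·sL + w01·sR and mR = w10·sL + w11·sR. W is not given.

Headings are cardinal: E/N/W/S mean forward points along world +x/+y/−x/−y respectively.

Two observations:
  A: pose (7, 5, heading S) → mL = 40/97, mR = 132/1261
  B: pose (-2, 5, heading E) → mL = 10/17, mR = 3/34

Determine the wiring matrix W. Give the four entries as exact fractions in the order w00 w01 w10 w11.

1 0 1 -1/2

obs A: pose=(7,5,S) → sL=40/97, sR=8/13, mL=40/97, mR=132/1261
obs B: pose=(-2,5,E) → sL=10/17, sR=1, mL=10/17, mR=3/34
sensor matrix S = [[40/97, 8/13], [10/17, 1]]; det S = 1080/21437
solve [mL_A; mL_B] = S·[w00; w01] and [mR_A; mR_B] = S·[w10; w11]:
  w00 = 1, w01 = 0, w10 = 1, w11 = -1/2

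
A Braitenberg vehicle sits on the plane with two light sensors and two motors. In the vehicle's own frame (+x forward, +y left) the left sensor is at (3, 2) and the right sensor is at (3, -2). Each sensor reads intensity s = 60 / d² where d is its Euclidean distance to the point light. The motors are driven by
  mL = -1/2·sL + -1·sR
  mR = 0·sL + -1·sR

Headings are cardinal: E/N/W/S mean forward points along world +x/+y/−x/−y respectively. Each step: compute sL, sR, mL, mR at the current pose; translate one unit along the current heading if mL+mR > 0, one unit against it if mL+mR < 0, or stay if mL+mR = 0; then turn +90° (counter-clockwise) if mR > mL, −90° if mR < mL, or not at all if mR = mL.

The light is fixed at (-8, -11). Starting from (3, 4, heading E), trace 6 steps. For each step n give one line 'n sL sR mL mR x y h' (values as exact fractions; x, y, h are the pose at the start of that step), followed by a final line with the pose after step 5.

0 12/97 12/73 -1602/7081 -12/73 3 4 E
1 15/97 5/39 -1555/7566 -5/39 2 4 N
2 60/193 12/61 -4146/11773 -12/61 2 3 W
3 6/29 30/101 -1173/2929 -30/101 3 3 S
4 12/97 12/73 -1602/7081 -12/73 3 4 E
5 15/97 5/39 -1555/7566 -5/39 2 4 N
final 2 3 W

n=0: pose=(3,4,E); sL=12/97, sR=12/73; mL=-1602/7081, mR=-12/73; mL+mR=-2766/7081 → advance -1; mR−mL=6/97 → turn +1·90°
n=1: pose=(2,4,N); sL=15/97, sR=5/39; mL=-1555/7566, mR=-5/39; mL+mR=-2525/7566 → advance -1; mR−mL=15/194 → turn +1·90°
n=2: pose=(2,3,W); sL=60/193, sR=12/61; mL=-4146/11773, mR=-12/61; mL+mR=-6462/11773 → advance -1; mR−mL=30/193 → turn +1·90°
n=3: pose=(3,3,S); sL=6/29, sR=30/101; mL=-1173/2929, mR=-30/101; mL+mR=-2043/2929 → advance -1; mR−mL=3/29 → turn +1·90°
n=4: pose=(3,4,E); sL=12/97, sR=12/73; mL=-1602/7081, mR=-12/73; mL+mR=-2766/7081 → advance -1; mR−mL=6/97 → turn +1·90°
n=5: pose=(2,4,N); sL=15/97, sR=5/39; mL=-1555/7566, mR=-5/39; mL+mR=-2525/7566 → advance -1; mR−mL=15/194 → turn +1·90°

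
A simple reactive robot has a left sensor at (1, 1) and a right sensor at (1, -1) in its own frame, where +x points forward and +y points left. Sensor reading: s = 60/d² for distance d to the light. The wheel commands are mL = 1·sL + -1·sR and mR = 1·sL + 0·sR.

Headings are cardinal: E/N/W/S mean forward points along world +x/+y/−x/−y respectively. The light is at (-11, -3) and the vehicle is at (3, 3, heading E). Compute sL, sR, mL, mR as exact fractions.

left sensor world pos  = (4, 4); dL² = 274
right sensor world pos = (4, 2); dR² = 250
sL = 60/274 = 30/137
sR = 60/250 = 6/25
mL = 1·sL + -1·sR = -72/3425
mR = 1·sL + 0·sR = 30/137

30/137 6/25 -72/3425 30/137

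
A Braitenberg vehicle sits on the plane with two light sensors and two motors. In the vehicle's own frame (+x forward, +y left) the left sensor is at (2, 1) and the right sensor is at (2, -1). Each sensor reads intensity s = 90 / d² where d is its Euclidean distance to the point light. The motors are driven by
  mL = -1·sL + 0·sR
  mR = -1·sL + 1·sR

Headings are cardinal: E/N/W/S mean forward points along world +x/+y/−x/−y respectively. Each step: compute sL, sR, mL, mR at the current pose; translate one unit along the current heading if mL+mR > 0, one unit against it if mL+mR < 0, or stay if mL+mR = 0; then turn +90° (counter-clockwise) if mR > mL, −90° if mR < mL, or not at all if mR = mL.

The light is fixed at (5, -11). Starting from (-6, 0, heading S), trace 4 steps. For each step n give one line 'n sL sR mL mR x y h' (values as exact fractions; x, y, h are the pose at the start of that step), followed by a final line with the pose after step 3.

n=0: pose=(-6,0,S); sL=90/181, sR=2/5; mL=-90/181, mR=-88/905; mL+mR=-538/905 → advance -1; mR−mL=2/5 → turn +1·90°
n=1: pose=(-6,1,E); sL=9/25, sR=45/101; mL=-9/25, mR=216/2525; mL+mR=-693/2525 → advance -1; mR−mL=45/101 → turn +1·90°
n=2: pose=(-7,1,N); sL=18/73, sR=90/317; mL=-18/73, mR=864/23141; mL+mR=-4842/23141 → advance -1; mR−mL=90/317 → turn +1·90°
n=3: pose=(-7,0,W); sL=45/148, sR=9/34; mL=-45/148, mR=-99/2516; mL+mR=-216/629 → advance -1; mR−mL=9/34 → turn +1·90°

0 90/181 2/5 -90/181 -88/905 -6 0 S
1 9/25 45/101 -9/25 216/2525 -6 1 E
2 18/73 90/317 -18/73 864/23141 -7 1 N
3 45/148 9/34 -45/148 -99/2516 -7 0 W
final -6 0 S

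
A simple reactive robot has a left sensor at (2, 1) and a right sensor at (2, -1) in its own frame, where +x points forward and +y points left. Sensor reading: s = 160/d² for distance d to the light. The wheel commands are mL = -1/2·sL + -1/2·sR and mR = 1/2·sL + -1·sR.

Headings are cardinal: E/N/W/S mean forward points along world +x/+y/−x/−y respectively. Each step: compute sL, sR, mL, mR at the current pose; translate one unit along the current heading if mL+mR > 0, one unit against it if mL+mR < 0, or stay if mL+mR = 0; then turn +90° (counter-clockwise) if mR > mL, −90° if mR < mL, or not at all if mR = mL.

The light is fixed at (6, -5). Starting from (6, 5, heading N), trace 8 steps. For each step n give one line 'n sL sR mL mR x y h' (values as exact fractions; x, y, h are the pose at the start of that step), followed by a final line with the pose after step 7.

0 32/29 32/29 -32/29 -16/29 6 5 N
1 40/17 20/13 -430/221 -80/221 6 4 W
2 160/53 160/49 -8160/2597 -4560/2597 7 4 S
3 16/13 16/9 -176/117 -136/117 7 5 E
4 32/29 32/29 -32/29 -16/29 6 5 N
5 40/17 20/13 -430/221 -80/221 6 4 W
6 160/53 160/49 -8160/2597 -4560/2597 7 4 S
7 16/13 16/9 -176/117 -136/117 7 5 E
final 6 5 N

n=0: pose=(6,5,N); sL=32/29, sR=32/29; mL=-32/29, mR=-16/29; mL+mR=-48/29 → advance -1; mR−mL=16/29 → turn +1·90°
n=1: pose=(6,4,W); sL=40/17, sR=20/13; mL=-430/221, mR=-80/221; mL+mR=-30/13 → advance -1; mR−mL=350/221 → turn +1·90°
n=2: pose=(7,4,S); sL=160/53, sR=160/49; mL=-8160/2597, mR=-4560/2597; mL+mR=-240/49 → advance -1; mR−mL=3600/2597 → turn +1·90°
n=3: pose=(7,5,E); sL=16/13, sR=16/9; mL=-176/117, mR=-136/117; mL+mR=-8/3 → advance -1; mR−mL=40/117 → turn +1·90°
n=4: pose=(6,5,N); sL=32/29, sR=32/29; mL=-32/29, mR=-16/29; mL+mR=-48/29 → advance -1; mR−mL=16/29 → turn +1·90°
n=5: pose=(6,4,W); sL=40/17, sR=20/13; mL=-430/221, mR=-80/221; mL+mR=-30/13 → advance -1; mR−mL=350/221 → turn +1·90°
n=6: pose=(7,4,S); sL=160/53, sR=160/49; mL=-8160/2597, mR=-4560/2597; mL+mR=-240/49 → advance -1; mR−mL=3600/2597 → turn +1·90°
n=7: pose=(7,5,E); sL=16/13, sR=16/9; mL=-176/117, mR=-136/117; mL+mR=-8/3 → advance -1; mR−mL=40/117 → turn +1·90°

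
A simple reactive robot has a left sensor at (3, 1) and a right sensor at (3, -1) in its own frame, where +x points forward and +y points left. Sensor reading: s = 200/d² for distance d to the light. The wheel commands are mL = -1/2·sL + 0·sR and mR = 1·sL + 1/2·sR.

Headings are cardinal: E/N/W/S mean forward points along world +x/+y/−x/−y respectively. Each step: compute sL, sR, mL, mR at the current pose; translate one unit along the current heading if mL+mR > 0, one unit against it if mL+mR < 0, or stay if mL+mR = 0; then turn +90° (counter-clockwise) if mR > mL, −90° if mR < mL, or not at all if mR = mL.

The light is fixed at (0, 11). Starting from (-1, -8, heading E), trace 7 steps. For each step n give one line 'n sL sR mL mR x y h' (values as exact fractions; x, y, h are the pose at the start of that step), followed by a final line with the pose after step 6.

n=0: pose=(-1,-8,E); sL=25/41, sR=50/101; mL=-25/82, mR=3550/4141; mL+mR=4575/8282 → advance +1; mR−mL=9625/8282 → turn +1·90°
n=1: pose=(0,-8,N); sL=200/257, sR=200/257; mL=-100/257, mR=300/257; mL+mR=200/257 → advance +1; mR−mL=400/257 → turn +1·90°
n=2: pose=(0,-7,W); sL=20/37, sR=100/149; mL=-10/37, mR=4830/5513; mL+mR=3340/5513 → advance +1; mR−mL=6320/5513 → turn +1·90°
n=3: pose=(-1,-7,S); sL=200/441, sR=40/89; mL=-100/441, mR=26620/39249; mL+mR=17720/39249 → advance +1; mR−mL=11840/13083 → turn +1·90°
n=4: pose=(-1,-8,E); sL=25/41, sR=50/101; mL=-25/82, mR=3550/4141; mL+mR=4575/8282 → advance +1; mR−mL=9625/8282 → turn +1·90°
n=5: pose=(0,-8,N); sL=200/257, sR=200/257; mL=-100/257, mR=300/257; mL+mR=200/257 → advance +1; mR−mL=400/257 → turn +1·90°
n=6: pose=(0,-7,W); sL=20/37, sR=100/149; mL=-10/37, mR=4830/5513; mL+mR=3340/5513 → advance +1; mR−mL=6320/5513 → turn +1·90°

0 25/41 50/101 -25/82 3550/4141 -1 -8 E
1 200/257 200/257 -100/257 300/257 0 -8 N
2 20/37 100/149 -10/37 4830/5513 0 -7 W
3 200/441 40/89 -100/441 26620/39249 -1 -7 S
4 25/41 50/101 -25/82 3550/4141 -1 -8 E
5 200/257 200/257 -100/257 300/257 0 -8 N
6 20/37 100/149 -10/37 4830/5513 0 -7 W
final -1 -7 S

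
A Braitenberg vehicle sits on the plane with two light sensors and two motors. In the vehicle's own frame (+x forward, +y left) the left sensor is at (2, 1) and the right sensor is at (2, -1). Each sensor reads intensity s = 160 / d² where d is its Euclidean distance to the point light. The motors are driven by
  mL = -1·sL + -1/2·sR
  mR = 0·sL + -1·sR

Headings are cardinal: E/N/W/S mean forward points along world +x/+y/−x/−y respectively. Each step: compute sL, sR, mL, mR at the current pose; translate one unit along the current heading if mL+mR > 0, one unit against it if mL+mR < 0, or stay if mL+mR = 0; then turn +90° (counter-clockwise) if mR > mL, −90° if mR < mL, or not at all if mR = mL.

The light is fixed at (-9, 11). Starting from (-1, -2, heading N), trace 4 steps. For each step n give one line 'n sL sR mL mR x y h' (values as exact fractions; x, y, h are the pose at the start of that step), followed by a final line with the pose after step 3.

0 16/17 80/101 -2296/1717 -80/101 -1 -2 N
1 160/261 32/41 -10736/10701 -32/41 -1 -3 W
2 40/89 1/2 -249/356 -1/2 0 -3 S
3 32/53 160/317 -14384/16801 -160/317 0 -2 E
final -1 -2 N

n=0: pose=(-1,-2,N); sL=16/17, sR=80/101; mL=-2296/1717, mR=-80/101; mL+mR=-3656/1717 → advance -1; mR−mL=936/1717 → turn +1·90°
n=1: pose=(-1,-3,W); sL=160/261, sR=32/41; mL=-10736/10701, mR=-32/41; mL+mR=-19088/10701 → advance -1; mR−mL=2384/10701 → turn +1·90°
n=2: pose=(0,-3,S); sL=40/89, sR=1/2; mL=-249/356, mR=-1/2; mL+mR=-427/356 → advance -1; mR−mL=71/356 → turn +1·90°
n=3: pose=(0,-2,E); sL=32/53, sR=160/317; mL=-14384/16801, mR=-160/317; mL+mR=-22864/16801 → advance -1; mR−mL=5904/16801 → turn +1·90°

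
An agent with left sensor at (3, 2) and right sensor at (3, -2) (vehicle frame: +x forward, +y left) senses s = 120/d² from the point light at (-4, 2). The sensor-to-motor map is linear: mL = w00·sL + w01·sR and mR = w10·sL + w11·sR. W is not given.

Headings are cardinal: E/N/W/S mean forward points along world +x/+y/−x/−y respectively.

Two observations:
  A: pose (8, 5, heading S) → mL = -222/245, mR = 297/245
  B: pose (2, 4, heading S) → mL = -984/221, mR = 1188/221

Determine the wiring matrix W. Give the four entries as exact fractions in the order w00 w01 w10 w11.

obs A: pose=(8,5,S) → sL=30/49, sR=6/5, mL=-222/245, mR=297/245
obs B: pose=(2,4,S) → sL=24/13, sR=120/17, mL=-984/221, mR=1188/221
sensor matrix S = [[30/49, 6/5], [24/13, 120/17]]; det S = 114048/54145
solve [mL_A; mL_B] = S·[w00; w01] and [mR_A; mR_B] = S·[w10; w11]:
  w00 = -1/2, w01 = -1/2, w10 = 1, w11 = 1/2

-1/2 -1/2 1 1/2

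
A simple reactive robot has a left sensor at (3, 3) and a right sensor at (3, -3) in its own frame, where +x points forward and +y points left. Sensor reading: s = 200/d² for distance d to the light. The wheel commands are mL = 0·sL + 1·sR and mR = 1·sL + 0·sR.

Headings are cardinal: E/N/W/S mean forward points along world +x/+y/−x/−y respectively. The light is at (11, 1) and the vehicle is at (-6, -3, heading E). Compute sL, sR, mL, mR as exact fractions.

200/197 40/49 40/49 200/197

left sensor world pos  = (-3, 0); dL² = 197
right sensor world pos = (-3, -6); dR² = 245
sL = 200/197 = 200/197
sR = 200/245 = 40/49
mL = 0·sL + 1·sR = 40/49
mR = 1·sL + 0·sR = 200/197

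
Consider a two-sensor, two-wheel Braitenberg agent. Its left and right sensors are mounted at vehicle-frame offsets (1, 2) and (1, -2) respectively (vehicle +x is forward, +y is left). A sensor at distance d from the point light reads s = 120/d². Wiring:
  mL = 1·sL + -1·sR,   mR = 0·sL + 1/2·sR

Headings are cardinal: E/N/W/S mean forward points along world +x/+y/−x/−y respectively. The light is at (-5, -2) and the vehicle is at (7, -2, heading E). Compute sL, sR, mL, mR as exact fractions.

left sensor world pos  = (8, 0); dL² = 173
right sensor world pos = (8, -4); dR² = 173
sL = 120/173 = 120/173
sR = 120/173 = 120/173
mL = 1·sL + -1·sR = 0
mR = 0·sL + 1/2·sR = 60/173

120/173 120/173 0 60/173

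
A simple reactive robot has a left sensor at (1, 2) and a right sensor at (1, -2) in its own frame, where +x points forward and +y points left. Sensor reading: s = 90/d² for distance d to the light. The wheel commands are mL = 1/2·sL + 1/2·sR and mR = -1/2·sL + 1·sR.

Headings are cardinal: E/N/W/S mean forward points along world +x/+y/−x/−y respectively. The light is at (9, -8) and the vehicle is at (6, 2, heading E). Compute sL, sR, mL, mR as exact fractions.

left sensor world pos  = (7, 4); dL² = 148
right sensor world pos = (7, 0); dR² = 68
sL = 90/148 = 45/74
sR = 90/68 = 45/34
mL = 1/2·sL + 1/2·sR = 1215/1258
mR = -1/2·sL + 1·sR = 2565/2516

45/74 45/34 1215/1258 2565/2516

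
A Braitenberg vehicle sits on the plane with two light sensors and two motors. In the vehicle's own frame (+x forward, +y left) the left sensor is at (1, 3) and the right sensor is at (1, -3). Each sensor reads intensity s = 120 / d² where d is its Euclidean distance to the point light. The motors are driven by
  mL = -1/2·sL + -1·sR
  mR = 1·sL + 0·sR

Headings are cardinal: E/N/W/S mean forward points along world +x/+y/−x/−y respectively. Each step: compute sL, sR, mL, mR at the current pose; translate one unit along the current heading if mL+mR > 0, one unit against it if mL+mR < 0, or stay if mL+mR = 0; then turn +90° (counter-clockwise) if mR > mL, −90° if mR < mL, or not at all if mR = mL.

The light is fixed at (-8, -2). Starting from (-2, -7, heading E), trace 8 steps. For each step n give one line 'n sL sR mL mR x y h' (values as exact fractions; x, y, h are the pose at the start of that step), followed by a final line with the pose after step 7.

n=0: pose=(-2,-7,E); sL=120/53, sR=120/113; mL=-13140/5989, mR=120/53; mL+mR=420/5989 → advance +1; mR−mL=26700/5989 → turn +1·90°
n=1: pose=(-1,-7,N); sL=15/4, sR=30/29; mL=-675/232, mR=15/4; mL+mR=195/232 → advance +1; mR−mL=1545/232 → turn +1·90°
n=2: pose=(-1,-6,W); sL=24/17, sR=120/37; mL=-2484/629, mR=24/17; mL+mR=-1596/629 → advance -1; mR−mL=3372/629 → turn +1·90°
n=3: pose=(0,-6,S); sL=60/73, sR=12/5; mL=-1026/365, mR=60/73; mL+mR=-726/365 → advance -1; mR−mL=1326/365 → turn +1·90°
n=4: pose=(0,-5,E); sL=40/27, sR=40/39; mL=-620/351, mR=40/27; mL+mR=-100/351 → advance -1; mR−mL=380/117 → turn +1·90°
n=5: pose=(-1,-5,N); sL=6, sR=15/13; mL=-54/13, mR=6; mL+mR=24/13 → advance +1; mR−mL=132/13 → turn +1·90°
n=6: pose=(-1,-4,W); sL=120/61, sR=120/37; mL=-9540/2257, mR=120/61; mL+mR=-5100/2257 → advance -1; mR−mL=13980/2257 → turn +1·90°
n=7: pose=(0,-4,S); sL=12/13, sR=60/17; mL=-882/221, mR=12/13; mL+mR=-678/221 → advance -1; mR−mL=1086/221 → turn +1·90°

0 120/53 120/113 -13140/5989 120/53 -2 -7 E
1 15/4 30/29 -675/232 15/4 -1 -7 N
2 24/17 120/37 -2484/629 24/17 -1 -6 W
3 60/73 12/5 -1026/365 60/73 0 -6 S
4 40/27 40/39 -620/351 40/27 0 -5 E
5 6 15/13 -54/13 6 -1 -5 N
6 120/61 120/37 -9540/2257 120/61 -1 -4 W
7 12/13 60/17 -882/221 12/13 0 -4 S
final 0 -3 E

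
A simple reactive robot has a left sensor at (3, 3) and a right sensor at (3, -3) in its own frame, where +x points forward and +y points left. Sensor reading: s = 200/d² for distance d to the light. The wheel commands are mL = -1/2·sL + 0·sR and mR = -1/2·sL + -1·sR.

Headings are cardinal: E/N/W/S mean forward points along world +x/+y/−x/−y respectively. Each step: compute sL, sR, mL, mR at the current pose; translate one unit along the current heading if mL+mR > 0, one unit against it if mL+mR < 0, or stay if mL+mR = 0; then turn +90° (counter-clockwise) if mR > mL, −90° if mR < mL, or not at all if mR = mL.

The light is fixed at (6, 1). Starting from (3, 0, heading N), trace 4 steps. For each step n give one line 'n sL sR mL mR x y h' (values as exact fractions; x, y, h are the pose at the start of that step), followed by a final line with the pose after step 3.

n=0: pose=(3,0,N); sL=5, sR=50; mL=-5/2, mR=-105/2; mL+mR=-55 → advance -1; mR−mL=-50 → turn -1·90°
n=1: pose=(3,-1,E); sL=200, sR=8; mL=-100, mR=-108; mL+mR=-208 → advance -1; mR−mL=-8 → turn -1·90°
n=2: pose=(2,-1,S); sL=100/13, sR=100/37; mL=-50/13, mR=-3150/481; mL+mR=-5000/481 → advance -1; mR−mL=-100/37 → turn -1·90°
n=3: pose=(2,0,W); sL=40/13, sR=200/53; mL=-20/13, mR=-3660/689; mL+mR=-4720/689 → advance -1; mR−mL=-200/53 → turn -1·90°

0 5 50 -5/2 -105/2 3 0 N
1 200 8 -100 -108 3 -1 E
2 100/13 100/37 -50/13 -3150/481 2 -1 S
3 40/13 200/53 -20/13 -3660/689 2 0 W
final 3 0 N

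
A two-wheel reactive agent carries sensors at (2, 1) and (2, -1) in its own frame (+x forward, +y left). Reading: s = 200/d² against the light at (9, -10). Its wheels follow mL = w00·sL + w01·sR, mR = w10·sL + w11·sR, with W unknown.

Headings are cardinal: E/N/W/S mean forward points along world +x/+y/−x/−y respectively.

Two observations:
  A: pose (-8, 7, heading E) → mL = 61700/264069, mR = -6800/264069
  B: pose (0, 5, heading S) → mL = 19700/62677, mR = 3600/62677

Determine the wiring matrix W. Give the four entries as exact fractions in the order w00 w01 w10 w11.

-1/2 1 1/2 -1/2

obs A: pose=(-8,7,E) → sL=200/549, sR=200/481, mL=61700/264069, mR=-6800/264069
obs B: pose=(0,5,S) → sL=200/233, sR=200/269, mL=19700/62677, mR=3600/62677
sensor matrix S = [[200/549, 200/481], [200/233, 200/269]]; det S = -1424320000/16551052713
solve [mL_A; mL_B] = S·[w00; w01] and [mR_A; mR_B] = S·[w10; w11]:
  w00 = -1/2, w01 = 1, w10 = 1/2, w11 = -1/2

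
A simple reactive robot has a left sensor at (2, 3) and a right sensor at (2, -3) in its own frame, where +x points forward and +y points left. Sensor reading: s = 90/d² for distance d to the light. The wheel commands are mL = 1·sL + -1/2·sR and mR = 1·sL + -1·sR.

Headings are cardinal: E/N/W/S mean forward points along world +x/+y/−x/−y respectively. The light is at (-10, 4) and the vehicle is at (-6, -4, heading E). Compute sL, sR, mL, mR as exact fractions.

90/61 90/157 11385/9577 8640/9577

left sensor world pos  = (-4, -1); dL² = 61
right sensor world pos = (-4, -7); dR² = 157
sL = 90/61 = 90/61
sR = 90/157 = 90/157
mL = 1·sL + -1/2·sR = 11385/9577
mR = 1·sL + -1·sR = 8640/9577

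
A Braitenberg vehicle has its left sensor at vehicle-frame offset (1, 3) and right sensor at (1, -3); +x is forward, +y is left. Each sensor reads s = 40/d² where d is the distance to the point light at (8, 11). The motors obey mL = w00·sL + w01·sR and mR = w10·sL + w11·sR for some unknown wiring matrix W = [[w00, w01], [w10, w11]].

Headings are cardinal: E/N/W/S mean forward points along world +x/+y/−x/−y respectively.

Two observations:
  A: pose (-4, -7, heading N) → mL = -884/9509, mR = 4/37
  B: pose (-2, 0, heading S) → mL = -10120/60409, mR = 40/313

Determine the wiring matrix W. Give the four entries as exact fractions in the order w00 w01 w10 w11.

-1/2 -1/2 0 1

obs A: pose=(-4,-7,N) → sL=20/257, sR=4/37, mL=-884/9509, mR=4/37
obs B: pose=(-2,0,S) → sL=40/193, sR=40/313, mL=-10120/60409, mR=40/313
sensor matrix S = [[20/257, 4/37], [40/193, 40/313]]; det S = -7157760/574429181
solve [mL_A; mL_B] = S·[w00; w01] and [mR_A; mR_B] = S·[w10; w11]:
  w00 = -1/2, w01 = -1/2, w10 = 0, w11 = 1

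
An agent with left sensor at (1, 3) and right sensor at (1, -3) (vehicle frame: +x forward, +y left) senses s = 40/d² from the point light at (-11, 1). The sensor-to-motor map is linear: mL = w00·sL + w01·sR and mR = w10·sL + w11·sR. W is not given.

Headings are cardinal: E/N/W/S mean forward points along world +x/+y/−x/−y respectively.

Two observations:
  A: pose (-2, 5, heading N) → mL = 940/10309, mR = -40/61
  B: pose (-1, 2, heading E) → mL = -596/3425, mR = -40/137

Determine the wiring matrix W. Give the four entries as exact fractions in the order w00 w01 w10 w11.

obs A: pose=(-2,5,N) → sL=40/61, sR=40/169, mL=940/10309, mR=-40/61
obs B: pose=(-1,2,E) → sL=40/137, sR=8/25, mL=-596/3425, mR=-40/137
sensor matrix S = [[40/61, 40/169], [40/137, 8/25]]; det S = 993792/7061665
solve [mL_A; mL_B] = S·[w00; w01] and [mR_A; mR_B] = S·[w10; w11]:
  w00 = 1/2, w01 = -1, w10 = -1, w11 = 0

1/2 -1 -1 0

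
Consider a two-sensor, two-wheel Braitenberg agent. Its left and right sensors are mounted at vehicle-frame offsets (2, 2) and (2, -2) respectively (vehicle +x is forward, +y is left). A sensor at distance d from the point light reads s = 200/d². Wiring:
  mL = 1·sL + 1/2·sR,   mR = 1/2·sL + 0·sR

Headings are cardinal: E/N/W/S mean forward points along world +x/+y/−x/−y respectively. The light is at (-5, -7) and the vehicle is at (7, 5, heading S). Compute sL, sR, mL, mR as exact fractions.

25/37 1 87/74 25/74

left sensor world pos  = (9, 3); dL² = 296
right sensor world pos = (5, 3); dR² = 200
sL = 200/296 = 25/37
sR = 200/200 = 1
mL = 1·sL + 1/2·sR = 87/74
mR = 1/2·sL + 0·sR = 25/74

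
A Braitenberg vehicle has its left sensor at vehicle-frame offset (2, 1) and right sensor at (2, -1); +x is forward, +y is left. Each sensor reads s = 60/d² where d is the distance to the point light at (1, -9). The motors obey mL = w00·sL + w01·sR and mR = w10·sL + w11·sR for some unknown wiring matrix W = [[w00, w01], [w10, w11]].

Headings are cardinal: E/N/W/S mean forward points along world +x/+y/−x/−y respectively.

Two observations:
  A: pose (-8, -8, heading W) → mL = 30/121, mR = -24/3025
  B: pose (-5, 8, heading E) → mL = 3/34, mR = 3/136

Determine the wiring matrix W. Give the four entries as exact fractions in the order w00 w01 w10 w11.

obs A: pose=(-8,-8,W) → sL=60/121, sR=12/25, mL=30/121, mR=-24/3025
obs B: pose=(-5,8,E) → sL=3/17, sR=15/68, mL=3/34, mR=3/136
sensor matrix S = [[60/121, 12/25], [3/17, 15/68]]; det S = 1269/51425
solve [mL_A; mL_B] = S·[w00; w01] and [mR_A; mR_B] = S·[w10; w11]:
  w00 = 1/2, w01 = 0, w10 = -1/2, w11 = 1/2

1/2 0 -1/2 1/2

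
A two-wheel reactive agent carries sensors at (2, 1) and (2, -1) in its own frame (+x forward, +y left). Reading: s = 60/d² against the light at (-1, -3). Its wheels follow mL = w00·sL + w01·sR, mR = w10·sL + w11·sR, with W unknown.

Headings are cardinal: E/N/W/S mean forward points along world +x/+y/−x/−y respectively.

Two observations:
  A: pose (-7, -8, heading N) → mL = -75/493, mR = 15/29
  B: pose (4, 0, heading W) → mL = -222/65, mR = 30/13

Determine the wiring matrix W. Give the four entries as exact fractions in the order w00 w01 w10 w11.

obs A: pose=(-7,-8,N) → sL=30/29, sR=30/17, mL=-75/493, mR=15/29
obs B: pose=(4,0,W) → sL=60/13, sR=12/5, mL=-222/65, mR=30/13
sensor matrix S = [[30/29, 30/17], [60/13, 12/5]]; det S = -36288/6409
solve [mL_A; mL_B] = S·[w00; w01] and [mR_A; mR_B] = S·[w10; w11]:
  w00 = -1, w01 = 1/2, w10 = 1/2, w11 = 0

-1 1/2 1/2 0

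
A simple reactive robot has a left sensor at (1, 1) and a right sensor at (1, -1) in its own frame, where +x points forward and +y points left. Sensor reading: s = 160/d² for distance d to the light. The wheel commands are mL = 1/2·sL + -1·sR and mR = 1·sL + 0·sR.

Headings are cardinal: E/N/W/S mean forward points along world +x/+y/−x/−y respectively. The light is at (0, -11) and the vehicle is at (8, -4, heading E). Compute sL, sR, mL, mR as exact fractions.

left sensor world pos  = (9, -3); dL² = 145
right sensor world pos = (9, -5); dR² = 117
sL = 160/145 = 32/29
sR = 160/117 = 160/117
mL = 1/2·sL + -1·sR = -2768/3393
mR = 1·sL + 0·sR = 32/29

32/29 160/117 -2768/3393 32/29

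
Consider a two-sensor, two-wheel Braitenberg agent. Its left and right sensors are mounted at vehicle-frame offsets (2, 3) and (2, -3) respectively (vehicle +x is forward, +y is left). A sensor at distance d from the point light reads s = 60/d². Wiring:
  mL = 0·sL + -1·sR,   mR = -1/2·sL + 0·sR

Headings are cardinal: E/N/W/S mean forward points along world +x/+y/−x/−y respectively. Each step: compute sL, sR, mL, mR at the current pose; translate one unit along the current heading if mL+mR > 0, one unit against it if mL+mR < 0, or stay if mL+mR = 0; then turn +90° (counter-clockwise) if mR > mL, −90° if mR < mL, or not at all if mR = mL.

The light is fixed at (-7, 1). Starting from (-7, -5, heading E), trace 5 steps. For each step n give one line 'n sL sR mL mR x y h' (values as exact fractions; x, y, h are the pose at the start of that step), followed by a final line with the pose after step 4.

n=0: pose=(-7,-5,E); sL=60/13, sR=12/17; mL=-12/17, mR=-30/13; mL+mR=-666/221 → advance -1; mR−mL=-354/221 → turn -1·90°
n=1: pose=(-8,-5,S); sL=15/17, sR=3/4; mL=-3/4, mR=-15/34; mL+mR=-81/68 → advance -1; mR−mL=21/68 → turn +1·90°
n=2: pose=(-8,-4,E); sL=12, sR=12/13; mL=-12/13, mR=-6; mL+mR=-90/13 → advance -1; mR−mL=-66/13 → turn -1·90°
n=3: pose=(-9,-4,S); sL=6/5, sR=30/37; mL=-30/37, mR=-3/5; mL+mR=-261/185 → advance -1; mR−mL=39/185 → turn +1·90°
n=4: pose=(-9,-3,E); sL=60, sR=60/49; mL=-60/49, mR=-30; mL+mR=-1530/49 → advance -1; mR−mL=-1410/49 → turn -1·90°

0 60/13 12/17 -12/17 -30/13 -7 -5 E
1 15/17 3/4 -3/4 -15/34 -8 -5 S
2 12 12/13 -12/13 -6 -8 -4 E
3 6/5 30/37 -30/37 -3/5 -9 -4 S
4 60 60/49 -60/49 -30 -9 -3 E
final -10 -3 S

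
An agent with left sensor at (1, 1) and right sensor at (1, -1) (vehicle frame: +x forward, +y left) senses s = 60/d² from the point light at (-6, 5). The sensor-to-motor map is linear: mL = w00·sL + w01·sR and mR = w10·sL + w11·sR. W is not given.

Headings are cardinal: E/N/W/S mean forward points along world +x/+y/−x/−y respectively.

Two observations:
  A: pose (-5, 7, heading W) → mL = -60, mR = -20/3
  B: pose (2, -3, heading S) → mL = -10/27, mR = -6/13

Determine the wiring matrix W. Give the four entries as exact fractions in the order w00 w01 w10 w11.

-1 0 0 -1

obs A: pose=(-5,7,W) → sL=60, sR=20/3, mL=-60, mR=-20/3
obs B: pose=(2,-3,S) → sL=10/27, sR=6/13, mL=-10/27, mR=-6/13
sensor matrix S = [[60, 20/3], [10/27, 6/13]]; det S = 26560/1053
solve [mL_A; mL_B] = S·[w00; w01] and [mR_A; mR_B] = S·[w10; w11]:
  w00 = -1, w01 = 0, w10 = 0, w11 = -1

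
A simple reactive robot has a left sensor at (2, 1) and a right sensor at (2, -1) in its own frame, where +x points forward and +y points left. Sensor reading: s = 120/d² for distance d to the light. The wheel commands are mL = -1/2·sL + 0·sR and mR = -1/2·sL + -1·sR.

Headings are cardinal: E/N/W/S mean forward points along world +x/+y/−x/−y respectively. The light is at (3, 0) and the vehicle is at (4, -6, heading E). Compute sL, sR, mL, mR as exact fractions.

left sensor world pos  = (6, -5); dL² = 34
right sensor world pos = (6, -7); dR² = 58
sL = 120/34 = 60/17
sR = 120/58 = 60/29
mL = -1/2·sL + 0·sR = -30/17
mR = -1/2·sL + -1·sR = -1890/493

60/17 60/29 -30/17 -1890/493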